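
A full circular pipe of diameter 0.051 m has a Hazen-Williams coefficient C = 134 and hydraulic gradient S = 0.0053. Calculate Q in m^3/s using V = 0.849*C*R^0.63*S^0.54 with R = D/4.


For a full circular pipe, R = D/4 = 0.051/4 = 0.0127 m.
V = 0.849 * 134 * 0.0127^0.63 * 0.0053^0.54
  = 0.849 * 134 * 0.064043 * 0.059035
  = 0.4301 m/s.
Pipe area A = pi*D^2/4 = pi*0.051^2/4 = 0.002 m^2.
Q = A * V = 0.002 * 0.4301 = 0.0009 m^3/s.

0.0009


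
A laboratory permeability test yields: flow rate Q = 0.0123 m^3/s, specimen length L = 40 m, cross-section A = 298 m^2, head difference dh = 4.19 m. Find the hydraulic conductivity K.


From K = Q*L / (A*dh):
Numerator: Q*L = 0.0123 * 40 = 0.492.
Denominator: A*dh = 298 * 4.19 = 1248.62.
K = 0.492 / 1248.62 = 0.000394 m/s.

0.000394


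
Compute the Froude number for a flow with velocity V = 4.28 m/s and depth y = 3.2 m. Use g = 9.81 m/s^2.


The Froude number is defined as Fr = V / sqrt(g*y).
g*y = 9.81 * 3.2 = 31.392.
sqrt(g*y) = sqrt(31.392) = 5.6029.
Fr = 4.28 / 5.6029 = 0.7639.

0.7639


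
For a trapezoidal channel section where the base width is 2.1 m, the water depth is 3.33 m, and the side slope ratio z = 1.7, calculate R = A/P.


For a trapezoidal section with side slope z:
A = (b + z*y)*y = (2.1 + 1.7*3.33)*3.33 = 25.844 m^2.
P = b + 2*y*sqrt(1 + z^2) = 2.1 + 2*3.33*sqrt(1 + 1.7^2) = 15.236 m.
R = A/P = 25.844 / 15.236 = 1.6963 m.

1.6963


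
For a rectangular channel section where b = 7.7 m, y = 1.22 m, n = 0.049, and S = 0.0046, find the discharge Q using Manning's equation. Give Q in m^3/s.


For a rectangular channel, the cross-sectional area A = b * y = 7.7 * 1.22 = 9.39 m^2.
The wetted perimeter P = b + 2y = 7.7 + 2*1.22 = 10.14 m.
Hydraulic radius R = A/P = 9.39/10.14 = 0.9264 m.
Velocity V = (1/n)*R^(2/3)*S^(1/2) = (1/0.049)*0.9264^(2/3)*0.0046^(1/2) = 1.3154 m/s.
Discharge Q = A * V = 9.39 * 1.3154 = 12.357 m^3/s.

12.357


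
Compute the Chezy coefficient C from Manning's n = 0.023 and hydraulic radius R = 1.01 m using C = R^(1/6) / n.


The Chezy coefficient relates to Manning's n through C = R^(1/6) / n.
R^(1/6) = 1.01^(1/6) = 1.00166.
C = 1.00166 / 0.023 = 43.55 m^(1/2)/s.

43.55


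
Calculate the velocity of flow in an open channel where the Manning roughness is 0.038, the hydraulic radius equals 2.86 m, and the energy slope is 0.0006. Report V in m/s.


Manning's equation gives V = (1/n) * R^(2/3) * S^(1/2).
First, compute R^(2/3) = 2.86^(2/3) = 2.0149.
Next, S^(1/2) = 0.0006^(1/2) = 0.024495.
Then 1/n = 1/0.038 = 26.32.
V = 26.32 * 2.0149 * 0.024495 = 1.2988 m/s.

1.2988


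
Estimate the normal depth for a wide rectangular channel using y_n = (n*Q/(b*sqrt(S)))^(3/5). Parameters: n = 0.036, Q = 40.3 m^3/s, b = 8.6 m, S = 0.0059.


We use the wide-channel approximation y_n = (n*Q/(b*sqrt(S)))^(3/5).
sqrt(S) = sqrt(0.0059) = 0.076811.
Numerator: n*Q = 0.036 * 40.3 = 1.4508.
Denominator: b*sqrt(S) = 8.6 * 0.076811 = 0.660575.
arg = 2.1963.
y_n = 2.1963^(3/5) = 1.6033 m.

1.6033


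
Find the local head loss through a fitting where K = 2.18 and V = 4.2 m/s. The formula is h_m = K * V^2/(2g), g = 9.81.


Minor loss formula: h_m = K * V^2/(2g).
V^2 = 4.2^2 = 17.64.
V^2/(2g) = 17.64 / 19.62 = 0.8991 m.
h_m = 2.18 * 0.8991 = 1.96 m.

1.96


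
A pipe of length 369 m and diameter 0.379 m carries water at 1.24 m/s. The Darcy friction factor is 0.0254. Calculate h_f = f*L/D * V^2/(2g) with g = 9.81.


Darcy-Weisbach equation: h_f = f * (L/D) * V^2/(2g).
f * L/D = 0.0254 * 369/0.379 = 24.7298.
V^2/(2g) = 1.24^2 / (2*9.81) = 1.5376 / 19.62 = 0.0784 m.
h_f = 24.7298 * 0.0784 = 1.938 m.

1.938


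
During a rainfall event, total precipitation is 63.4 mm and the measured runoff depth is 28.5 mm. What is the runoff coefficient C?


The runoff coefficient C = runoff depth / rainfall depth.
C = 28.5 / 63.4
  = 0.4495.

0.4495


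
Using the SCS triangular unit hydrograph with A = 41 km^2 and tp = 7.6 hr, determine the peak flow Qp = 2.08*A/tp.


SCS formula: Qp = 2.08 * A / tp.
Qp = 2.08 * 41 / 7.6
   = 85.28 / 7.6
   = 11.22 m^3/s per cm.

11.22


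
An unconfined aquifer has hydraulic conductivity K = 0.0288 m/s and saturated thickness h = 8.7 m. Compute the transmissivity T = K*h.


Transmissivity is defined as T = K * h.
T = 0.0288 * 8.7
  = 0.2506 m^2/s.

0.2506


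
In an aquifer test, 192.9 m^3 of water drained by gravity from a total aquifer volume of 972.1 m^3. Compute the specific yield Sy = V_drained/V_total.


Specific yield Sy = Volume drained / Total volume.
Sy = 192.9 / 972.1
   = 0.1984.

0.1984


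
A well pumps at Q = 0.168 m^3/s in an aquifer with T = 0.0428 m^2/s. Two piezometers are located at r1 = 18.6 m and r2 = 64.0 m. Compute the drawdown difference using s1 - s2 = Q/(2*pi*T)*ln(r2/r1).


Thiem equation: s1 - s2 = Q/(2*pi*T) * ln(r2/r1).
ln(r2/r1) = ln(64.0/18.6) = 1.2357.
Q/(2*pi*T) = 0.168 / (2*pi*0.0428) = 0.168 / 0.2689 = 0.6247.
s1 - s2 = 0.6247 * 1.2357 = 0.772 m.

0.772


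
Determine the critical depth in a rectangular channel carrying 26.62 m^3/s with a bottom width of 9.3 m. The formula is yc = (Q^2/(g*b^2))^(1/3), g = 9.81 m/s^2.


Using yc = (Q^2 / (g * b^2))^(1/3):
Q^2 = 26.62^2 = 708.62.
g * b^2 = 9.81 * 9.3^2 = 9.81 * 86.49 = 848.47.
Q^2 / (g*b^2) = 708.62 / 848.47 = 0.8352.
yc = 0.8352^(1/3) = 0.9417 m.

0.9417


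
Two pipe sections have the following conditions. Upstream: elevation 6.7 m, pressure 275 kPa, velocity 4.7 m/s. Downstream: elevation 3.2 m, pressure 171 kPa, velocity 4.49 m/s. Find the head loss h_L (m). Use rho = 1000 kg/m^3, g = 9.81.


Total head at each section: H = z + p/(rho*g) + V^2/(2g).
H1 = 6.7 + 275*1000/(1000*9.81) + 4.7^2/(2*9.81)
   = 6.7 + 28.033 + 1.1259
   = 35.859 m.
H2 = 3.2 + 171*1000/(1000*9.81) + 4.49^2/(2*9.81)
   = 3.2 + 17.431 + 1.0275
   = 21.659 m.
h_L = H1 - H2 = 35.859 - 21.659 = 14.2 m.

14.2


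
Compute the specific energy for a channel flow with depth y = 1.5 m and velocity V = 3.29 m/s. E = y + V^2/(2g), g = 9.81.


Specific energy E = y + V^2/(2g).
Velocity head = V^2/(2g) = 3.29^2 / (2*9.81) = 10.8241 / 19.62 = 0.5517 m.
E = 1.5 + 0.5517 = 2.0517 m.

2.0517


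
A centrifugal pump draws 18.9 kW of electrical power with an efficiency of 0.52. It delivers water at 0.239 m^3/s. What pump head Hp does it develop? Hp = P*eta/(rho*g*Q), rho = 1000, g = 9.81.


Pump head formula: Hp = P * eta / (rho * g * Q).
Numerator: P * eta = 18.9 * 1000 * 0.52 = 9828.0 W.
Denominator: rho * g * Q = 1000 * 9.81 * 0.239 = 2344.59.
Hp = 9828.0 / 2344.59 = 4.19 m.

4.19


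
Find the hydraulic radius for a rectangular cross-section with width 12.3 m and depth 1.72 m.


For a rectangular section:
Flow area A = b * y = 12.3 * 1.72 = 21.16 m^2.
Wetted perimeter P = b + 2y = 12.3 + 2*1.72 = 15.74 m.
Hydraulic radius R = A/P = 21.16 / 15.74 = 1.3441 m.

1.3441


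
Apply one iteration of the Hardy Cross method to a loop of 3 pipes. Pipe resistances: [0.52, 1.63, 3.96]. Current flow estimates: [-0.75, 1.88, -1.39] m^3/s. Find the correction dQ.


Numerator terms (r*Q*|Q|): 0.52*-0.75*|-0.75| = -0.2925; 1.63*1.88*|1.88| = 5.7611; 3.96*-1.39*|-1.39| = -7.6511.
Sum of numerator = -2.1825.
Denominator terms (r*|Q|): 0.52*|-0.75| = 0.39; 1.63*|1.88| = 3.0644; 3.96*|-1.39| = 5.5044.
2 * sum of denominator = 2 * 8.9588 = 17.9176.
dQ = --2.1825 / 17.9176 = 0.1218 m^3/s.

0.1218


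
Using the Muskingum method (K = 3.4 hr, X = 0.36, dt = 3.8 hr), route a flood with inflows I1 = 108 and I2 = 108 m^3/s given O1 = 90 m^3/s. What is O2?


Muskingum coefficients:
denom = 2*K*(1-X) + dt = 2*3.4*(1-0.36) + 3.8 = 8.152.
C0 = (dt - 2*K*X)/denom = (3.8 - 2*3.4*0.36)/8.152 = 0.1658.
C1 = (dt + 2*K*X)/denom = (3.8 + 2*3.4*0.36)/8.152 = 0.7664.
C2 = (2*K*(1-X) - dt)/denom = 0.0677.
O2 = C0*I2 + C1*I1 + C2*O1
   = 0.1658*108 + 0.7664*108 + 0.0677*90
   = 106.78 m^3/s.

106.78


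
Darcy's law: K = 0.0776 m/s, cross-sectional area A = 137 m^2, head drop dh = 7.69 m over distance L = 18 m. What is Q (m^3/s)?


Darcy's law: Q = K * A * i, where i = dh/L.
Hydraulic gradient i = 7.69 / 18 = 0.427222.
Q = 0.0776 * 137 * 0.427222
  = 4.5419 m^3/s.

4.5419


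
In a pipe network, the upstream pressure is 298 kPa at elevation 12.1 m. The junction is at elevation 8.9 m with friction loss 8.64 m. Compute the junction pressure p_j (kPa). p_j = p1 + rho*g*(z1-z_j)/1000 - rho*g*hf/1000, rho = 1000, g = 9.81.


Junction pressure: p_j = p1 + rho*g*(z1 - z_j)/1000 - rho*g*hf/1000.
Elevation term = 1000*9.81*(12.1 - 8.9)/1000 = 31.392 kPa.
Friction term = 1000*9.81*8.64/1000 = 84.758 kPa.
p_j = 298 + 31.392 - 84.758 = 244.63 kPa.

244.63


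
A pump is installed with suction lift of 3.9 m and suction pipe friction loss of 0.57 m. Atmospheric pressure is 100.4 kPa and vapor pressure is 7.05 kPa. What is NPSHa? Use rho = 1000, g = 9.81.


NPSHa = p_atm/(rho*g) - z_s - hf_s - p_vap/(rho*g).
p_atm/(rho*g) = 100.4*1000 / (1000*9.81) = 10.234 m.
p_vap/(rho*g) = 7.05*1000 / (1000*9.81) = 0.719 m.
NPSHa = 10.234 - 3.9 - 0.57 - 0.719
      = 5.05 m.

5.05


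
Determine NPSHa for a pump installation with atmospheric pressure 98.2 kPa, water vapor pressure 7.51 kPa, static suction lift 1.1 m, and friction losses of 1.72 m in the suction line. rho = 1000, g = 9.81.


NPSHa = p_atm/(rho*g) - z_s - hf_s - p_vap/(rho*g).
p_atm/(rho*g) = 98.2*1000 / (1000*9.81) = 10.01 m.
p_vap/(rho*g) = 7.51*1000 / (1000*9.81) = 0.766 m.
NPSHa = 10.01 - 1.1 - 1.72 - 0.766
      = 6.42 m.

6.42


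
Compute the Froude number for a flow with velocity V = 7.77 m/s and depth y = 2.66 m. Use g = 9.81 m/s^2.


The Froude number is defined as Fr = V / sqrt(g*y).
g*y = 9.81 * 2.66 = 26.0946.
sqrt(g*y) = sqrt(26.0946) = 5.1083.
Fr = 7.77 / 5.1083 = 1.5211.

1.5211


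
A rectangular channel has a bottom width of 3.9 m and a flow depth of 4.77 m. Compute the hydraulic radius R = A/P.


For a rectangular section:
Flow area A = b * y = 3.9 * 4.77 = 18.6 m^2.
Wetted perimeter P = b + 2y = 3.9 + 2*4.77 = 13.44 m.
Hydraulic radius R = A/P = 18.6 / 13.44 = 1.3842 m.

1.3842


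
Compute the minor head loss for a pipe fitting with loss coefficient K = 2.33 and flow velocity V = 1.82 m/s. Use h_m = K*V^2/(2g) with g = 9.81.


Minor loss formula: h_m = K * V^2/(2g).
V^2 = 1.82^2 = 3.3124.
V^2/(2g) = 3.3124 / 19.62 = 0.1688 m.
h_m = 2.33 * 0.1688 = 0.3934 m.

0.3934


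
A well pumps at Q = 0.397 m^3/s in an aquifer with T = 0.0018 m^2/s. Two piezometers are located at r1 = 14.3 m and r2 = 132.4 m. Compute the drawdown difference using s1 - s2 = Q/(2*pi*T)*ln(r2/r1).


Thiem equation: s1 - s2 = Q/(2*pi*T) * ln(r2/r1).
ln(r2/r1) = ln(132.4/14.3) = 2.2256.
Q/(2*pi*T) = 0.397 / (2*pi*0.0018) = 0.397 / 0.0113 = 35.1025.
s1 - s2 = 35.1025 * 2.2256 = 78.123 m.

78.123


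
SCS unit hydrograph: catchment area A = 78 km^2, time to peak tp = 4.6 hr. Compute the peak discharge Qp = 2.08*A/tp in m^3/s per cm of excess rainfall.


SCS formula: Qp = 2.08 * A / tp.
Qp = 2.08 * 78 / 4.6
   = 162.24 / 4.6
   = 35.27 m^3/s per cm.

35.27


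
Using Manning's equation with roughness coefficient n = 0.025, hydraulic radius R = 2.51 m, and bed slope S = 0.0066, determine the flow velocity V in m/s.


Manning's equation gives V = (1/n) * R^(2/3) * S^(1/2).
First, compute R^(2/3) = 2.51^(2/3) = 1.8469.
Next, S^(1/2) = 0.0066^(1/2) = 0.08124.
Then 1/n = 1/0.025 = 40.0.
V = 40.0 * 1.8469 * 0.08124 = 6.0018 m/s.

6.0018


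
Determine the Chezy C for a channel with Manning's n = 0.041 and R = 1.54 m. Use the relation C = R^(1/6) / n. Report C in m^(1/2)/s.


The Chezy coefficient relates to Manning's n through C = R^(1/6) / n.
R^(1/6) = 1.54^(1/6) = 1.074616.
C = 1.074616 / 0.041 = 26.21 m^(1/2)/s.

26.21


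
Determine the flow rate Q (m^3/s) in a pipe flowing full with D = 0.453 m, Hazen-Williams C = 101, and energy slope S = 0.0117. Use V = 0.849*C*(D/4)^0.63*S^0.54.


For a full circular pipe, R = D/4 = 0.453/4 = 0.1133 m.
V = 0.849 * 101 * 0.1133^0.63 * 0.0117^0.54
  = 0.849 * 101 * 0.253539 * 0.090536
  = 1.9683 m/s.
Pipe area A = pi*D^2/4 = pi*0.453^2/4 = 0.1612 m^2.
Q = A * V = 0.1612 * 1.9683 = 0.3172 m^3/s.

0.3172


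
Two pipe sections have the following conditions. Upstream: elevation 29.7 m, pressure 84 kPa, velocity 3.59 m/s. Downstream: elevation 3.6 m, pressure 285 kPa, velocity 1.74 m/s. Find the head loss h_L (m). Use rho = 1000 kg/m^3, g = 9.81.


Total head at each section: H = z + p/(rho*g) + V^2/(2g).
H1 = 29.7 + 84*1000/(1000*9.81) + 3.59^2/(2*9.81)
   = 29.7 + 8.563 + 0.6569
   = 38.92 m.
H2 = 3.6 + 285*1000/(1000*9.81) + 1.74^2/(2*9.81)
   = 3.6 + 29.052 + 0.1543
   = 32.806 m.
h_L = H1 - H2 = 38.92 - 32.806 = 6.113 m.

6.113


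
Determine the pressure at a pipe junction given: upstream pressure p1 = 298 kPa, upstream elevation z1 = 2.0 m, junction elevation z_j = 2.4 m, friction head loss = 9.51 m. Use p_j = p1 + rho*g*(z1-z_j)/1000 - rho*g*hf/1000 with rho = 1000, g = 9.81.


Junction pressure: p_j = p1 + rho*g*(z1 - z_j)/1000 - rho*g*hf/1000.
Elevation term = 1000*9.81*(2.0 - 2.4)/1000 = -3.924 kPa.
Friction term = 1000*9.81*9.51/1000 = 93.293 kPa.
p_j = 298 + -3.924 - 93.293 = 200.78 kPa.

200.78


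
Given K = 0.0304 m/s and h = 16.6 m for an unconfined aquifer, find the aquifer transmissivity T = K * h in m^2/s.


Transmissivity is defined as T = K * h.
T = 0.0304 * 16.6
  = 0.5046 m^2/s.

0.5046


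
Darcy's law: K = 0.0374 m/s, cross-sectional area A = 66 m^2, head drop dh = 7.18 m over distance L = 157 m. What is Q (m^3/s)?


Darcy's law: Q = K * A * i, where i = dh/L.
Hydraulic gradient i = 7.18 / 157 = 0.045732.
Q = 0.0374 * 66 * 0.045732
  = 0.1129 m^3/s.

0.1129


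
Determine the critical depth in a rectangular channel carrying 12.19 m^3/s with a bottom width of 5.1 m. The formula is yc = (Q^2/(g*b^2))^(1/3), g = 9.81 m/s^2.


Using yc = (Q^2 / (g * b^2))^(1/3):
Q^2 = 12.19^2 = 148.6.
g * b^2 = 9.81 * 5.1^2 = 9.81 * 26.01 = 255.16.
Q^2 / (g*b^2) = 148.6 / 255.16 = 0.5824.
yc = 0.5824^(1/3) = 0.8351 m.

0.8351


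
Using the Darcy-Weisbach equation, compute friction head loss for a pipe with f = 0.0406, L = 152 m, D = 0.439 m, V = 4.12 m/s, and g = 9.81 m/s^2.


Darcy-Weisbach equation: h_f = f * (L/D) * V^2/(2g).
f * L/D = 0.0406 * 152/0.439 = 14.0574.
V^2/(2g) = 4.12^2 / (2*9.81) = 16.9744 / 19.62 = 0.8652 m.
h_f = 14.0574 * 0.8652 = 12.162 m.

12.162


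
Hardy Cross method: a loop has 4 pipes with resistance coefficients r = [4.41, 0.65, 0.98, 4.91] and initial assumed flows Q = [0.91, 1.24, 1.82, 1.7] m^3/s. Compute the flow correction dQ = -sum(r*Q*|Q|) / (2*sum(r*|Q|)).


Numerator terms (r*Q*|Q|): 4.41*0.91*|0.91| = 3.6519; 0.65*1.24*|1.24| = 0.9994; 0.98*1.82*|1.82| = 3.2462; 4.91*1.7*|1.7| = 14.1899.
Sum of numerator = 22.0874.
Denominator terms (r*|Q|): 4.41*|0.91| = 4.0131; 0.65*|1.24| = 0.806; 0.98*|1.82| = 1.7836; 4.91*|1.7| = 8.347.
2 * sum of denominator = 2 * 14.9497 = 29.8994.
dQ = -22.0874 / 29.8994 = -0.7387 m^3/s.

-0.7387


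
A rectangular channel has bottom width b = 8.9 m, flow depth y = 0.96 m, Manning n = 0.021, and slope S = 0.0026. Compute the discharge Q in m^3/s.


For a rectangular channel, the cross-sectional area A = b * y = 8.9 * 0.96 = 8.54 m^2.
The wetted perimeter P = b + 2y = 8.9 + 2*0.96 = 10.82 m.
Hydraulic radius R = A/P = 8.54/10.82 = 0.7896 m.
Velocity V = (1/n)*R^(2/3)*S^(1/2) = (1/0.021)*0.7896^(2/3)*0.0026^(1/2) = 2.0744 m/s.
Discharge Q = A * V = 8.54 * 2.0744 = 17.724 m^3/s.

17.724


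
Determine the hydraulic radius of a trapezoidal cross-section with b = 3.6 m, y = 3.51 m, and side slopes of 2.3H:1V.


For a trapezoidal section with side slope z:
A = (b + z*y)*y = (3.6 + 2.3*3.51)*3.51 = 40.972 m^2.
P = b + 2*y*sqrt(1 + z^2) = 3.6 + 2*3.51*sqrt(1 + 2.3^2) = 21.206 m.
R = A/P = 40.972 / 21.206 = 1.9321 m.

1.9321


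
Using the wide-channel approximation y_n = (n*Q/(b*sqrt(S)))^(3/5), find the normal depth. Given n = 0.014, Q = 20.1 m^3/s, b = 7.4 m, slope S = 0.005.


We use the wide-channel approximation y_n = (n*Q/(b*sqrt(S)))^(3/5).
sqrt(S) = sqrt(0.005) = 0.070711.
Numerator: n*Q = 0.014 * 20.1 = 0.2814.
Denominator: b*sqrt(S) = 7.4 * 0.070711 = 0.523261.
arg = 0.5378.
y_n = 0.5378^(3/5) = 0.6892 m.

0.6892


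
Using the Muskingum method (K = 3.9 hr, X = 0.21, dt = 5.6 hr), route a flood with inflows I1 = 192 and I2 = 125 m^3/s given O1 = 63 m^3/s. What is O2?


Muskingum coefficients:
denom = 2*K*(1-X) + dt = 2*3.9*(1-0.21) + 5.6 = 11.762.
C0 = (dt - 2*K*X)/denom = (5.6 - 2*3.9*0.21)/11.762 = 0.3368.
C1 = (dt + 2*K*X)/denom = (5.6 + 2*3.9*0.21)/11.762 = 0.6154.
C2 = (2*K*(1-X) - dt)/denom = 0.0478.
O2 = C0*I2 + C1*I1 + C2*O1
   = 0.3368*125 + 0.6154*192 + 0.0478*63
   = 163.27 m^3/s.

163.27


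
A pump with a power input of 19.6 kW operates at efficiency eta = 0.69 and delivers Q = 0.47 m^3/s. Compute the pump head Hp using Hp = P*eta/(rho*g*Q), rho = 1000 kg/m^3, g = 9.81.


Pump head formula: Hp = P * eta / (rho * g * Q).
Numerator: P * eta = 19.6 * 1000 * 0.69 = 13524.0 W.
Denominator: rho * g * Q = 1000 * 9.81 * 0.47 = 4610.7.
Hp = 13524.0 / 4610.7 = 2.93 m.

2.93


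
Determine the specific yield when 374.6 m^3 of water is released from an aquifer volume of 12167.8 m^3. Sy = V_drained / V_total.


Specific yield Sy = Volume drained / Total volume.
Sy = 374.6 / 12167.8
   = 0.0308.

0.0308


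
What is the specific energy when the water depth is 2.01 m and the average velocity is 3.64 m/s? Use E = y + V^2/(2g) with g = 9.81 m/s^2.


Specific energy E = y + V^2/(2g).
Velocity head = V^2/(2g) = 3.64^2 / (2*9.81) = 13.2496 / 19.62 = 0.6753 m.
E = 2.01 + 0.6753 = 2.6853 m.

2.6853


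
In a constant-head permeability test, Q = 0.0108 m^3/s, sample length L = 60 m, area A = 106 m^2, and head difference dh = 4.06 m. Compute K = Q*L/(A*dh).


From K = Q*L / (A*dh):
Numerator: Q*L = 0.0108 * 60 = 0.648.
Denominator: A*dh = 106 * 4.06 = 430.36.
K = 0.648 / 430.36 = 0.001506 m/s.

0.001506


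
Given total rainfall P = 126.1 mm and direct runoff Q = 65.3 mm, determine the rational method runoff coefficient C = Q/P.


The runoff coefficient C = runoff depth / rainfall depth.
C = 65.3 / 126.1
  = 0.5178.

0.5178


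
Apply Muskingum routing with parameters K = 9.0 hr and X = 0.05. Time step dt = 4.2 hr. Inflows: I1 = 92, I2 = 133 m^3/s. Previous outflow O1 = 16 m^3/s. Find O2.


Muskingum coefficients:
denom = 2*K*(1-X) + dt = 2*9.0*(1-0.05) + 4.2 = 21.3.
C0 = (dt - 2*K*X)/denom = (4.2 - 2*9.0*0.05)/21.3 = 0.1549.
C1 = (dt + 2*K*X)/denom = (4.2 + 2*9.0*0.05)/21.3 = 0.2394.
C2 = (2*K*(1-X) - dt)/denom = 0.6056.
O2 = C0*I2 + C1*I1 + C2*O1
   = 0.1549*133 + 0.2394*92 + 0.6056*16
   = 52.32 m^3/s.

52.32


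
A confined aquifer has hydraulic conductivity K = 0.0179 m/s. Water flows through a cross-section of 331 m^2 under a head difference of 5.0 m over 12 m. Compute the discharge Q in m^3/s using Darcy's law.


Darcy's law: Q = K * A * i, where i = dh/L.
Hydraulic gradient i = 5.0 / 12 = 0.416667.
Q = 0.0179 * 331 * 0.416667
  = 2.4687 m^3/s.

2.4687


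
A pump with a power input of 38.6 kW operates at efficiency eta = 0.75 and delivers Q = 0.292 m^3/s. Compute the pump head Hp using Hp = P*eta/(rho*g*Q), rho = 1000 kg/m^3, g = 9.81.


Pump head formula: Hp = P * eta / (rho * g * Q).
Numerator: P * eta = 38.6 * 1000 * 0.75 = 28950.0 W.
Denominator: rho * g * Q = 1000 * 9.81 * 0.292 = 2864.52.
Hp = 28950.0 / 2864.52 = 10.11 m.

10.11


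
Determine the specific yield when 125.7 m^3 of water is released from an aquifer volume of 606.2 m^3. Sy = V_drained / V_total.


Specific yield Sy = Volume drained / Total volume.
Sy = 125.7 / 606.2
   = 0.2074.

0.2074


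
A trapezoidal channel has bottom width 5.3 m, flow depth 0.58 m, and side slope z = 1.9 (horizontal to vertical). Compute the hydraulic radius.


For a trapezoidal section with side slope z:
A = (b + z*y)*y = (5.3 + 1.9*0.58)*0.58 = 3.713 m^2.
P = b + 2*y*sqrt(1 + z^2) = 5.3 + 2*0.58*sqrt(1 + 1.9^2) = 7.791 m.
R = A/P = 3.713 / 7.791 = 0.4766 m.

0.4766


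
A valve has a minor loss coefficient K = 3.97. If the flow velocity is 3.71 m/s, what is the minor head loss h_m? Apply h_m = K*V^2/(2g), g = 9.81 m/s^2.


Minor loss formula: h_m = K * V^2/(2g).
V^2 = 3.71^2 = 13.7641.
V^2/(2g) = 13.7641 / 19.62 = 0.7015 m.
h_m = 3.97 * 0.7015 = 2.7851 m.

2.7851


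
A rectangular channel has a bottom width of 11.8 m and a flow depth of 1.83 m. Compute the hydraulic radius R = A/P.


For a rectangular section:
Flow area A = b * y = 11.8 * 1.83 = 21.59 m^2.
Wetted perimeter P = b + 2y = 11.8 + 2*1.83 = 15.46 m.
Hydraulic radius R = A/P = 21.59 / 15.46 = 1.3968 m.

1.3968


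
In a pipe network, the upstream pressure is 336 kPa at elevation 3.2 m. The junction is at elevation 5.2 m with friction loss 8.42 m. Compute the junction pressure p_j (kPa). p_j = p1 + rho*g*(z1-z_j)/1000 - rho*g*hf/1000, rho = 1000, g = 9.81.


Junction pressure: p_j = p1 + rho*g*(z1 - z_j)/1000 - rho*g*hf/1000.
Elevation term = 1000*9.81*(3.2 - 5.2)/1000 = -19.62 kPa.
Friction term = 1000*9.81*8.42/1000 = 82.6 kPa.
p_j = 336 + -19.62 - 82.6 = 233.78 kPa.

233.78


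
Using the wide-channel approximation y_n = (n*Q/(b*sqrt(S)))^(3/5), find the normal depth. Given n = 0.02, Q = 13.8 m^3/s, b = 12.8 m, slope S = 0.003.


We use the wide-channel approximation y_n = (n*Q/(b*sqrt(S)))^(3/5).
sqrt(S) = sqrt(0.003) = 0.054772.
Numerator: n*Q = 0.02 * 13.8 = 0.276.
Denominator: b*sqrt(S) = 12.8 * 0.054772 = 0.701082.
arg = 0.3937.
y_n = 0.3937^(3/5) = 0.5716 m.

0.5716


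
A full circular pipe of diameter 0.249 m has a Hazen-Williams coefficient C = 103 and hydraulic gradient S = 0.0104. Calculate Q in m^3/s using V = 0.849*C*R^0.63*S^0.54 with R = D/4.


For a full circular pipe, R = D/4 = 0.249/4 = 0.0622 m.
V = 0.849 * 103 * 0.0622^0.63 * 0.0104^0.54
  = 0.849 * 103 * 0.173903 * 0.084957
  = 1.292 m/s.
Pipe area A = pi*D^2/4 = pi*0.249^2/4 = 0.0487 m^2.
Q = A * V = 0.0487 * 1.292 = 0.0629 m^3/s.

0.0629


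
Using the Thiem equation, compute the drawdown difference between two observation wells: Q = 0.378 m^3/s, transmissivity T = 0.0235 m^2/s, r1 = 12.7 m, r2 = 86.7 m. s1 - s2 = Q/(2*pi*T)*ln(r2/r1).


Thiem equation: s1 - s2 = Q/(2*pi*T) * ln(r2/r1).
ln(r2/r1) = ln(86.7/12.7) = 1.9209.
Q/(2*pi*T) = 0.378 / (2*pi*0.0235) = 0.378 / 0.1477 = 2.56.
s1 - s2 = 2.56 * 1.9209 = 4.9174 m.

4.9174


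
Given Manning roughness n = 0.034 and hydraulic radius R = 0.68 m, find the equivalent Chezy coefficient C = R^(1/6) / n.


The Chezy coefficient relates to Manning's n through C = R^(1/6) / n.
R^(1/6) = 0.68^(1/6) = 0.937745.
C = 0.937745 / 0.034 = 27.58 m^(1/2)/s.

27.58


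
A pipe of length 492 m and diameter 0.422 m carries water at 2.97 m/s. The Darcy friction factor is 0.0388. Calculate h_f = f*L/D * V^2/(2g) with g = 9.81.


Darcy-Weisbach equation: h_f = f * (L/D) * V^2/(2g).
f * L/D = 0.0388 * 492/0.422 = 45.236.
V^2/(2g) = 2.97^2 / (2*9.81) = 8.8209 / 19.62 = 0.4496 m.
h_f = 45.236 * 0.4496 = 20.338 m.

20.338


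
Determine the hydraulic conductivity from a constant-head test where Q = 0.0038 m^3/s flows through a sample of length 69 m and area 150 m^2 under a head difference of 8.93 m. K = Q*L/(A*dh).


From K = Q*L / (A*dh):
Numerator: Q*L = 0.0038 * 69 = 0.2622.
Denominator: A*dh = 150 * 8.93 = 1339.5.
K = 0.2622 / 1339.5 = 0.000196 m/s.

0.000196


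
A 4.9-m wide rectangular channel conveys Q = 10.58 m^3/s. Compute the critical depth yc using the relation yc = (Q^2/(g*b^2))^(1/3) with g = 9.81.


Using yc = (Q^2 / (g * b^2))^(1/3):
Q^2 = 10.58^2 = 111.94.
g * b^2 = 9.81 * 4.9^2 = 9.81 * 24.01 = 235.54.
Q^2 / (g*b^2) = 111.94 / 235.54 = 0.4752.
yc = 0.4752^(1/3) = 0.7804 m.

0.7804


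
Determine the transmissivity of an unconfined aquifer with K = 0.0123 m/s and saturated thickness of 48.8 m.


Transmissivity is defined as T = K * h.
T = 0.0123 * 48.8
  = 0.6002 m^2/s.

0.6002


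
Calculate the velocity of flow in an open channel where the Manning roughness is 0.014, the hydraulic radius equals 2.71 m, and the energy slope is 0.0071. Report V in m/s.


Manning's equation gives V = (1/n) * R^(2/3) * S^(1/2).
First, compute R^(2/3) = 2.71^(2/3) = 1.9438.
Next, S^(1/2) = 0.0071^(1/2) = 0.084261.
Then 1/n = 1/0.014 = 71.43.
V = 71.43 * 1.9438 * 0.084261 = 11.699 m/s.

11.699


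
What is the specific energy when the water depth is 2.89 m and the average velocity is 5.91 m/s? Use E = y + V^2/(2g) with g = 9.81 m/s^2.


Specific energy E = y + V^2/(2g).
Velocity head = V^2/(2g) = 5.91^2 / (2*9.81) = 34.9281 / 19.62 = 1.7802 m.
E = 2.89 + 1.7802 = 4.6702 m.

4.6702


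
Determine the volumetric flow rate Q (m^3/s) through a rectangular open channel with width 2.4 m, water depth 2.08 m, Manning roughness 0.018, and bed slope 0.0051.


For a rectangular channel, the cross-sectional area A = b * y = 2.4 * 2.08 = 4.99 m^2.
The wetted perimeter P = b + 2y = 2.4 + 2*2.08 = 6.56 m.
Hydraulic radius R = A/P = 4.99/6.56 = 0.761 m.
Velocity V = (1/n)*R^(2/3)*S^(1/2) = (1/0.018)*0.761^(2/3)*0.0051^(1/2) = 3.3069 m/s.
Discharge Q = A * V = 4.99 * 3.3069 = 16.508 m^3/s.

16.508


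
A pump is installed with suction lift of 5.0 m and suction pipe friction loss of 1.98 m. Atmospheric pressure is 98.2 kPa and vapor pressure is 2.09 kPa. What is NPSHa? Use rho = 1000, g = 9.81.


NPSHa = p_atm/(rho*g) - z_s - hf_s - p_vap/(rho*g).
p_atm/(rho*g) = 98.2*1000 / (1000*9.81) = 10.01 m.
p_vap/(rho*g) = 2.09*1000 / (1000*9.81) = 0.213 m.
NPSHa = 10.01 - 5.0 - 1.98 - 0.213
      = 2.82 m.

2.82


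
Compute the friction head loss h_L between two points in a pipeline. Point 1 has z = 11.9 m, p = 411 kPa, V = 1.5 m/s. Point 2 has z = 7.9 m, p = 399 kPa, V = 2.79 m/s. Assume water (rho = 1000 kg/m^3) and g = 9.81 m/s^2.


Total head at each section: H = z + p/(rho*g) + V^2/(2g).
H1 = 11.9 + 411*1000/(1000*9.81) + 1.5^2/(2*9.81)
   = 11.9 + 41.896 + 0.1147
   = 53.911 m.
H2 = 7.9 + 399*1000/(1000*9.81) + 2.79^2/(2*9.81)
   = 7.9 + 40.673 + 0.3967
   = 48.97 m.
h_L = H1 - H2 = 53.911 - 48.97 = 4.941 m.

4.941


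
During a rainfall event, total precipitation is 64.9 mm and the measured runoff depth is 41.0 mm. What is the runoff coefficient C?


The runoff coefficient C = runoff depth / rainfall depth.
C = 41.0 / 64.9
  = 0.6317.

0.6317


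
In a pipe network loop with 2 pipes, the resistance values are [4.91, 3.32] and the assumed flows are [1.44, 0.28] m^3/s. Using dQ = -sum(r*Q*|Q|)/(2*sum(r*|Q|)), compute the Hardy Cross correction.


Numerator terms (r*Q*|Q|): 4.91*1.44*|1.44| = 10.1814; 3.32*0.28*|0.28| = 0.2603.
Sum of numerator = 10.4417.
Denominator terms (r*|Q|): 4.91*|1.44| = 7.0704; 3.32*|0.28| = 0.9296.
2 * sum of denominator = 2 * 8.0 = 16.0.
dQ = -10.4417 / 16.0 = -0.6526 m^3/s.

-0.6526


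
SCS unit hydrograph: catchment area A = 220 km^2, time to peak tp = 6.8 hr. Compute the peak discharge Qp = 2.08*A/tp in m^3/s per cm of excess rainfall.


SCS formula: Qp = 2.08 * A / tp.
Qp = 2.08 * 220 / 6.8
   = 457.6 / 6.8
   = 67.29 m^3/s per cm.

67.29


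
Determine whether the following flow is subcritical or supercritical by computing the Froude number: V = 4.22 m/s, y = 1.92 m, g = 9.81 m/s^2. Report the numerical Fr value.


The Froude number is defined as Fr = V / sqrt(g*y).
g*y = 9.81 * 1.92 = 18.8352.
sqrt(g*y) = sqrt(18.8352) = 4.34.
Fr = 4.22 / 4.34 = 0.9724.
Since Fr < 1, the flow is subcritical.

0.9724


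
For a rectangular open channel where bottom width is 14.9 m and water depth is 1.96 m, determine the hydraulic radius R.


For a rectangular section:
Flow area A = b * y = 14.9 * 1.96 = 29.2 m^2.
Wetted perimeter P = b + 2y = 14.9 + 2*1.96 = 18.82 m.
Hydraulic radius R = A/P = 29.2 / 18.82 = 1.5518 m.

1.5518


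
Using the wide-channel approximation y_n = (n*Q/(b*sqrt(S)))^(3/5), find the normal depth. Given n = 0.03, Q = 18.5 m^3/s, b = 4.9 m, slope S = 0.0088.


We use the wide-channel approximation y_n = (n*Q/(b*sqrt(S)))^(3/5).
sqrt(S) = sqrt(0.0088) = 0.093808.
Numerator: n*Q = 0.03 * 18.5 = 0.555.
Denominator: b*sqrt(S) = 4.9 * 0.093808 = 0.459659.
arg = 1.2074.
y_n = 1.2074^(3/5) = 1.1197 m.

1.1197


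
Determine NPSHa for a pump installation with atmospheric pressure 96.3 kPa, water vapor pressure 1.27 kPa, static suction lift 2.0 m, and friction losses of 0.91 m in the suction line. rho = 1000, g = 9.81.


NPSHa = p_atm/(rho*g) - z_s - hf_s - p_vap/(rho*g).
p_atm/(rho*g) = 96.3*1000 / (1000*9.81) = 9.817 m.
p_vap/(rho*g) = 1.27*1000 / (1000*9.81) = 0.129 m.
NPSHa = 9.817 - 2.0 - 0.91 - 0.129
      = 6.78 m.

6.78


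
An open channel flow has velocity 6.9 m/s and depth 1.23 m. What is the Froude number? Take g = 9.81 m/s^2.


The Froude number is defined as Fr = V / sqrt(g*y).
g*y = 9.81 * 1.23 = 12.0663.
sqrt(g*y) = sqrt(12.0663) = 3.4737.
Fr = 6.9 / 3.4737 = 1.9864.

1.9864


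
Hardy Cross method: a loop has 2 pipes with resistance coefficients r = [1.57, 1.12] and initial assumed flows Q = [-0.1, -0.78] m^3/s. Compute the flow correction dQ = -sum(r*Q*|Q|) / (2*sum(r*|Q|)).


Numerator terms (r*Q*|Q|): 1.57*-0.1*|-0.1| = -0.0157; 1.12*-0.78*|-0.78| = -0.6814.
Sum of numerator = -0.6971.
Denominator terms (r*|Q|): 1.57*|-0.1| = 0.157; 1.12*|-0.78| = 0.8736.
2 * sum of denominator = 2 * 1.0306 = 2.0612.
dQ = --0.6971 / 2.0612 = 0.3382 m^3/s.

0.3382


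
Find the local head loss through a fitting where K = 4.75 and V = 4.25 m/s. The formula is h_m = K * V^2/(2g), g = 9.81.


Minor loss formula: h_m = K * V^2/(2g).
V^2 = 4.25^2 = 18.0625.
V^2/(2g) = 18.0625 / 19.62 = 0.9206 m.
h_m = 4.75 * 0.9206 = 4.3729 m.

4.3729


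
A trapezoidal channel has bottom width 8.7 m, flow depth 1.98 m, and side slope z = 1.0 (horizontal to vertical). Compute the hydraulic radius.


For a trapezoidal section with side slope z:
A = (b + z*y)*y = (8.7 + 1.0*1.98)*1.98 = 21.146 m^2.
P = b + 2*y*sqrt(1 + z^2) = 8.7 + 2*1.98*sqrt(1 + 1.0^2) = 14.3 m.
R = A/P = 21.146 / 14.3 = 1.4787 m.

1.4787


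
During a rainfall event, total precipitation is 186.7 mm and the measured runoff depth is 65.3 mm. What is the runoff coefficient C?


The runoff coefficient C = runoff depth / rainfall depth.
C = 65.3 / 186.7
  = 0.3498.

0.3498


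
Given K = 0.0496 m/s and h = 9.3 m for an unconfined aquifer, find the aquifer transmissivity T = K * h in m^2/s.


Transmissivity is defined as T = K * h.
T = 0.0496 * 9.3
  = 0.4613 m^2/s.

0.4613


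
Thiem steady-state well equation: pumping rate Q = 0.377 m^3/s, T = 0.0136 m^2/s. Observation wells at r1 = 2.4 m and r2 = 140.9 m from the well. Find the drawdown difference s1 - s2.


Thiem equation: s1 - s2 = Q/(2*pi*T) * ln(r2/r1).
ln(r2/r1) = ln(140.9/2.4) = 4.0726.
Q/(2*pi*T) = 0.377 / (2*pi*0.0136) = 0.377 / 0.0855 = 4.4119.
s1 - s2 = 4.4119 * 4.0726 = 17.9677 m.

17.9677


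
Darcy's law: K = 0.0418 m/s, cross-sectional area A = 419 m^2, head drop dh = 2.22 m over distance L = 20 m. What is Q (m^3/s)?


Darcy's law: Q = K * A * i, where i = dh/L.
Hydraulic gradient i = 2.22 / 20 = 0.111.
Q = 0.0418 * 419 * 0.111
  = 1.9441 m^3/s.

1.9441


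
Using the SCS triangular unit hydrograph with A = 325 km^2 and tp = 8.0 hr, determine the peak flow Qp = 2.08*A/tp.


SCS formula: Qp = 2.08 * A / tp.
Qp = 2.08 * 325 / 8.0
   = 676.0 / 8.0
   = 84.5 m^3/s per cm.

84.5


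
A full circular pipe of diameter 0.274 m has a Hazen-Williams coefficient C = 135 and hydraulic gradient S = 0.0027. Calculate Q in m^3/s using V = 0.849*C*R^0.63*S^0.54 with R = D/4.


For a full circular pipe, R = D/4 = 0.274/4 = 0.0685 m.
V = 0.849 * 135 * 0.0685^0.63 * 0.0027^0.54
  = 0.849 * 135 * 0.184708 * 0.041014
  = 0.8683 m/s.
Pipe area A = pi*D^2/4 = pi*0.274^2/4 = 0.059 m^2.
Q = A * V = 0.059 * 0.8683 = 0.0512 m^3/s.

0.0512


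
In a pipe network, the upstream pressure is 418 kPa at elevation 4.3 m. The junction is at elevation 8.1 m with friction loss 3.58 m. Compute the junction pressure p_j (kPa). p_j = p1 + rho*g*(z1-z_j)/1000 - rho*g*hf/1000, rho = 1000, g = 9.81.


Junction pressure: p_j = p1 + rho*g*(z1 - z_j)/1000 - rho*g*hf/1000.
Elevation term = 1000*9.81*(4.3 - 8.1)/1000 = -37.278 kPa.
Friction term = 1000*9.81*3.58/1000 = 35.12 kPa.
p_j = 418 + -37.278 - 35.12 = 345.6 kPa.

345.6


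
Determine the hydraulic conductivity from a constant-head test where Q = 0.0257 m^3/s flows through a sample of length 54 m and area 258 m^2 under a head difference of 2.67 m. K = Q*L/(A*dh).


From K = Q*L / (A*dh):
Numerator: Q*L = 0.0257 * 54 = 1.3878.
Denominator: A*dh = 258 * 2.67 = 688.86.
K = 1.3878 / 688.86 = 0.002015 m/s.

0.002015


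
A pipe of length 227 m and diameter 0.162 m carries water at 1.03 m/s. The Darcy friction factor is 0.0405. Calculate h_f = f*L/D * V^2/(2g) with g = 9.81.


Darcy-Weisbach equation: h_f = f * (L/D) * V^2/(2g).
f * L/D = 0.0405 * 227/0.162 = 56.75.
V^2/(2g) = 1.03^2 / (2*9.81) = 1.0609 / 19.62 = 0.0541 m.
h_f = 56.75 * 0.0541 = 3.069 m.

3.069


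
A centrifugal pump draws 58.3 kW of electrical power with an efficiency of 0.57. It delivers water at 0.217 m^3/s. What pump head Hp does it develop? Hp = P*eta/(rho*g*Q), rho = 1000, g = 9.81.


Pump head formula: Hp = P * eta / (rho * g * Q).
Numerator: P * eta = 58.3 * 1000 * 0.57 = 33231.0 W.
Denominator: rho * g * Q = 1000 * 9.81 * 0.217 = 2128.77.
Hp = 33231.0 / 2128.77 = 15.61 m.

15.61


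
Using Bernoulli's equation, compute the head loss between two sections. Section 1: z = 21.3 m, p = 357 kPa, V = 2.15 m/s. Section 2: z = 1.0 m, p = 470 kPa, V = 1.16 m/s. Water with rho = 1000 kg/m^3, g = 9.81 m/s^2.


Total head at each section: H = z + p/(rho*g) + V^2/(2g).
H1 = 21.3 + 357*1000/(1000*9.81) + 2.15^2/(2*9.81)
   = 21.3 + 36.391 + 0.2356
   = 57.927 m.
H2 = 1.0 + 470*1000/(1000*9.81) + 1.16^2/(2*9.81)
   = 1.0 + 47.91 + 0.0686
   = 48.979 m.
h_L = H1 - H2 = 57.927 - 48.979 = 8.948 m.

8.948


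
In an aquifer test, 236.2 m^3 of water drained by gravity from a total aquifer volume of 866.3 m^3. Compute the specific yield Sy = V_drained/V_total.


Specific yield Sy = Volume drained / Total volume.
Sy = 236.2 / 866.3
   = 0.2727.

0.2727


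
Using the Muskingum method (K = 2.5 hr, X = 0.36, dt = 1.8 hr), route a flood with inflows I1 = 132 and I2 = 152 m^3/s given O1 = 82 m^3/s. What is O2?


Muskingum coefficients:
denom = 2*K*(1-X) + dt = 2*2.5*(1-0.36) + 1.8 = 5.0.
C0 = (dt - 2*K*X)/denom = (1.8 - 2*2.5*0.36)/5.0 = 0.0.
C1 = (dt + 2*K*X)/denom = (1.8 + 2*2.5*0.36)/5.0 = 0.72.
C2 = (2*K*(1-X) - dt)/denom = 0.28.
O2 = C0*I2 + C1*I1 + C2*O1
   = 0.0*152 + 0.72*132 + 0.28*82
   = 118.0 m^3/s.

118.0


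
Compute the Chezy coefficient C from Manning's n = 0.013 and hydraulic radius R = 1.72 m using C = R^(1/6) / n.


The Chezy coefficient relates to Manning's n through C = R^(1/6) / n.
R^(1/6) = 1.72^(1/6) = 1.094598.
C = 1.094598 / 0.013 = 84.2 m^(1/2)/s.

84.2


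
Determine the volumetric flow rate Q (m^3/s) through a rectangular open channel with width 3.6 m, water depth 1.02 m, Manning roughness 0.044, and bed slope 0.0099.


For a rectangular channel, the cross-sectional area A = b * y = 3.6 * 1.02 = 3.67 m^2.
The wetted perimeter P = b + 2y = 3.6 + 2*1.02 = 5.64 m.
Hydraulic radius R = A/P = 3.67/5.64 = 0.6511 m.
Velocity V = (1/n)*R^(2/3)*S^(1/2) = (1/0.044)*0.6511^(2/3)*0.0099^(1/2) = 1.6987 m/s.
Discharge Q = A * V = 3.67 * 1.6987 = 6.238 m^3/s.

6.238


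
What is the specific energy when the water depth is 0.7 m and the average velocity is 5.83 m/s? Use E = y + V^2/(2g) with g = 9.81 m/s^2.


Specific energy E = y + V^2/(2g).
Velocity head = V^2/(2g) = 5.83^2 / (2*9.81) = 33.9889 / 19.62 = 1.7324 m.
E = 0.7 + 1.7324 = 2.4324 m.

2.4324


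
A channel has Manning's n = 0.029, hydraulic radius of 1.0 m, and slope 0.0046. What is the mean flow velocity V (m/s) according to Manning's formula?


Manning's equation gives V = (1/n) * R^(2/3) * S^(1/2).
First, compute R^(2/3) = 1.0^(2/3) = 1.0.
Next, S^(1/2) = 0.0046^(1/2) = 0.067823.
Then 1/n = 1/0.029 = 34.48.
V = 34.48 * 1.0 * 0.067823 = 2.3387 m/s.

2.3387


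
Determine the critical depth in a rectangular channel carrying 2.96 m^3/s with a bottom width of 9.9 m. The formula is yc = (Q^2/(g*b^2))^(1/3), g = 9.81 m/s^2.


Using yc = (Q^2 / (g * b^2))^(1/3):
Q^2 = 2.96^2 = 8.76.
g * b^2 = 9.81 * 9.9^2 = 9.81 * 98.01 = 961.48.
Q^2 / (g*b^2) = 8.76 / 961.48 = 0.0091.
yc = 0.0091^(1/3) = 0.2089 m.

0.2089


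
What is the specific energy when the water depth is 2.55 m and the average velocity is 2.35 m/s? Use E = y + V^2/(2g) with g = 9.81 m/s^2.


Specific energy E = y + V^2/(2g).
Velocity head = V^2/(2g) = 2.35^2 / (2*9.81) = 5.5225 / 19.62 = 0.2815 m.
E = 2.55 + 0.2815 = 2.8315 m.

2.8315


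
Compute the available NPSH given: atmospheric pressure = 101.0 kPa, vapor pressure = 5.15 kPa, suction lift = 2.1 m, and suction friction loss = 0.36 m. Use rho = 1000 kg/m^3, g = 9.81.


NPSHa = p_atm/(rho*g) - z_s - hf_s - p_vap/(rho*g).
p_atm/(rho*g) = 101.0*1000 / (1000*9.81) = 10.296 m.
p_vap/(rho*g) = 5.15*1000 / (1000*9.81) = 0.525 m.
NPSHa = 10.296 - 2.1 - 0.36 - 0.525
      = 7.31 m.

7.31


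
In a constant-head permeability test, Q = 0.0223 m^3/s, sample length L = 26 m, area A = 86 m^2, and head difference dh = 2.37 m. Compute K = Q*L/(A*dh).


From K = Q*L / (A*dh):
Numerator: Q*L = 0.0223 * 26 = 0.5798.
Denominator: A*dh = 86 * 2.37 = 203.82.
K = 0.5798 / 203.82 = 0.002845 m/s.

0.002845


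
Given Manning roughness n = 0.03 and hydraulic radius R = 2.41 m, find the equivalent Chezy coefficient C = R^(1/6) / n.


The Chezy coefficient relates to Manning's n through C = R^(1/6) / n.
R^(1/6) = 2.41^(1/6) = 1.157896.
C = 1.157896 / 0.03 = 38.6 m^(1/2)/s.

38.6


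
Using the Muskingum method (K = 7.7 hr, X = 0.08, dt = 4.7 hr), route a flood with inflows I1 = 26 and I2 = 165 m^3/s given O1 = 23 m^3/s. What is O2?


Muskingum coefficients:
denom = 2*K*(1-X) + dt = 2*7.7*(1-0.08) + 4.7 = 18.868.
C0 = (dt - 2*K*X)/denom = (4.7 - 2*7.7*0.08)/18.868 = 0.1838.
C1 = (dt + 2*K*X)/denom = (4.7 + 2*7.7*0.08)/18.868 = 0.3144.
C2 = (2*K*(1-X) - dt)/denom = 0.5018.
O2 = C0*I2 + C1*I1 + C2*O1
   = 0.1838*165 + 0.3144*26 + 0.5018*23
   = 50.04 m^3/s.

50.04


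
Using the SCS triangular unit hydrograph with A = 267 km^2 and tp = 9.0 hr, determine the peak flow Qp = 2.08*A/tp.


SCS formula: Qp = 2.08 * A / tp.
Qp = 2.08 * 267 / 9.0
   = 555.36 / 9.0
   = 61.71 m^3/s per cm.

61.71


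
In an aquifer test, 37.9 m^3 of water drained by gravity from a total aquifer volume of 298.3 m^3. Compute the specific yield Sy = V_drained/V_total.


Specific yield Sy = Volume drained / Total volume.
Sy = 37.9 / 298.3
   = 0.1271.

0.1271


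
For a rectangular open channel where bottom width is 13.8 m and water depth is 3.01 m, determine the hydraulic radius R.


For a rectangular section:
Flow area A = b * y = 13.8 * 3.01 = 41.54 m^2.
Wetted perimeter P = b + 2y = 13.8 + 2*3.01 = 19.82 m.
Hydraulic radius R = A/P = 41.54 / 19.82 = 2.0958 m.

2.0958


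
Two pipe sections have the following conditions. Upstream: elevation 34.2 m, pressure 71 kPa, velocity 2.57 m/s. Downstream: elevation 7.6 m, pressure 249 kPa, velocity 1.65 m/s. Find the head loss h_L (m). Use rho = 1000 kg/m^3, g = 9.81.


Total head at each section: H = z + p/(rho*g) + V^2/(2g).
H1 = 34.2 + 71*1000/(1000*9.81) + 2.57^2/(2*9.81)
   = 34.2 + 7.238 + 0.3366
   = 41.774 m.
H2 = 7.6 + 249*1000/(1000*9.81) + 1.65^2/(2*9.81)
   = 7.6 + 25.382 + 0.1388
   = 33.121 m.
h_L = H1 - H2 = 41.774 - 33.121 = 8.653 m.

8.653


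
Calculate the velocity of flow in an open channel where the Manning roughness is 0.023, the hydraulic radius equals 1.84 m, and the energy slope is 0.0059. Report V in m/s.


Manning's equation gives V = (1/n) * R^(2/3) * S^(1/2).
First, compute R^(2/3) = 1.84^(2/3) = 1.5016.
Next, S^(1/2) = 0.0059^(1/2) = 0.076811.
Then 1/n = 1/0.023 = 43.48.
V = 43.48 * 1.5016 * 0.076811 = 5.0147 m/s.

5.0147
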